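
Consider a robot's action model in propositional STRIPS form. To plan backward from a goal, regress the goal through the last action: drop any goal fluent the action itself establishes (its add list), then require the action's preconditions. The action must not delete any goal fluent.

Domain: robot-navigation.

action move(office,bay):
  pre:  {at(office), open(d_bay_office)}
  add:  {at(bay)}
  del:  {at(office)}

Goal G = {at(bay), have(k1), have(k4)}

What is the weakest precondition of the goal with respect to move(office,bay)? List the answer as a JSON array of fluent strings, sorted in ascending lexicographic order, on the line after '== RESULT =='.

Compute (G \ add) ∪ pre:
  G ∩ del = {}  (empty — regression defined)
  G \ add = {at(bay), have(k1), have(k4)} \ {at(bay)} = {have(k1), have(k4)}
  ∪ pre   = {have(k1), have(k4)} ∪ {at(office), open(d_bay_office)}
          = {at(office), have(k1), have(k4), open(d_bay_office)}

== RESULT ==
["at(office)", "have(k1)", "have(k4)", "open(d_bay_office)"]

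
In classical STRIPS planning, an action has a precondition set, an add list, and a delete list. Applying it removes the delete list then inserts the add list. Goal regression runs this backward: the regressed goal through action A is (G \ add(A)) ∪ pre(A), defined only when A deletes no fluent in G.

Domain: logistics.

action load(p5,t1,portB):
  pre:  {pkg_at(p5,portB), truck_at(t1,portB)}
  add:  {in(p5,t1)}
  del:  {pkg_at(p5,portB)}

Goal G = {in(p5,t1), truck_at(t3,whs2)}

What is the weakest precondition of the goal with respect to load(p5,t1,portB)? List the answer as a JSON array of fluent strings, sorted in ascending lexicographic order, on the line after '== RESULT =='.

Compute (G \ add) ∪ pre:
  G ∩ del = {}  (empty — regression defined)
  G \ add = {in(p5,t1), truck_at(t3,whs2)} \ {in(p5,t1)} = {truck_at(t3,whs2)}
  ∪ pre   = {truck_at(t3,whs2)} ∪ {pkg_at(p5,portB), truck_at(t1,portB)}
          = {pkg_at(p5,portB), truck_at(t1,portB), truck_at(t3,whs2)}

== RESULT ==
["pkg_at(p5,portB)", "truck_at(t1,portB)", "truck_at(t3,whs2)"]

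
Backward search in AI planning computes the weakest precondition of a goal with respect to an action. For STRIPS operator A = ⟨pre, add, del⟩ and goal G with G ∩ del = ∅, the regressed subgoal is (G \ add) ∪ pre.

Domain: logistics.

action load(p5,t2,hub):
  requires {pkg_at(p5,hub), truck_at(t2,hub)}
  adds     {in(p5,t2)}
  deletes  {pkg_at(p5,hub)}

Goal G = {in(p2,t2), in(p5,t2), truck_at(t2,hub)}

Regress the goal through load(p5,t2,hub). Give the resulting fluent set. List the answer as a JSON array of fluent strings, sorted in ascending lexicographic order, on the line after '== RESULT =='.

Compute (G \ add) ∪ pre:
  G ∩ del = {}  (empty — regression defined)
  G \ add = {in(p2,t2), in(p5,t2), truck_at(t2,hub)} \ {in(p5,t2)} = {in(p2,t2), truck_at(t2,hub)}
  ∪ pre   = {in(p2,t2), truck_at(t2,hub)} ∪ {pkg_at(p5,hub), truck_at(t2,hub)}
          = {in(p2,t2), pkg_at(p5,hub), truck_at(t2,hub)}

== RESULT ==
["in(p2,t2)", "pkg_at(p5,hub)", "truck_at(t2,hub)"]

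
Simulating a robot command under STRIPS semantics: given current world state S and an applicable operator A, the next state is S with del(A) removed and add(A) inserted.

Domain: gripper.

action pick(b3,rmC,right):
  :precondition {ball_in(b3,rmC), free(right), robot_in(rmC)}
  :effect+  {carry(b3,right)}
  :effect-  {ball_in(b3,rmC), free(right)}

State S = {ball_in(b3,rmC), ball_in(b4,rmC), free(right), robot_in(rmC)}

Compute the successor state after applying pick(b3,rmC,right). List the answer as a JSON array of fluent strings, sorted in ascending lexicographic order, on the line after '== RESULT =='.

Compute (S \ del) ∪ add:
  pre ⊆ S: {ball_in(b3,rmC), free(right), robot_in(rmC)} ⊆ S  — applicable
  S \ del = {ball_in(b4,rmC), robot_in(rmC)}
  ∪ add   = {ball_in(b4,rmC), carry(b3,right), robot_in(rmC)}

== RESULT ==
["ball_in(b4,rmC)", "carry(b3,right)", "robot_in(rmC)"]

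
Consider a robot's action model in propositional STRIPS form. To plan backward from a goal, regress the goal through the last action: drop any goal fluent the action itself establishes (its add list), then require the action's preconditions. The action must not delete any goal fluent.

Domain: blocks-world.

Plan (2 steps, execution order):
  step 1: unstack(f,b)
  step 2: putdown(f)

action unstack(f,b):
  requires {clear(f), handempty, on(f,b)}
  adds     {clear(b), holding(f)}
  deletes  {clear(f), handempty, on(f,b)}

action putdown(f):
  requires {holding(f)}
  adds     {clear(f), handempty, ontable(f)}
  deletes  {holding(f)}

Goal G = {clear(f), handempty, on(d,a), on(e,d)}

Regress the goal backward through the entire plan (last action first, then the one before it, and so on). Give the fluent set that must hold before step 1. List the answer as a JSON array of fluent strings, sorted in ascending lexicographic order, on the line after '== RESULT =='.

Work backward from the goal:
  through step 2 (putdown(f)): drop {clear(f), handempty}, keep {on(d,a), on(e,d)}, require {holding(f)}
    → {holding(f), on(d,a), on(e,d)}
  through step 1 (unstack(f,b)): drop {holding(f)}, keep {on(d,a), on(e,d)}, require {clear(f), handempty, on(f,b)}
    → {clear(f), handempty, on(d,a), on(e,d), on(f,b)}

== RESULT ==
["clear(f)", "handempty", "on(d,a)", "on(e,d)", "on(f,b)"]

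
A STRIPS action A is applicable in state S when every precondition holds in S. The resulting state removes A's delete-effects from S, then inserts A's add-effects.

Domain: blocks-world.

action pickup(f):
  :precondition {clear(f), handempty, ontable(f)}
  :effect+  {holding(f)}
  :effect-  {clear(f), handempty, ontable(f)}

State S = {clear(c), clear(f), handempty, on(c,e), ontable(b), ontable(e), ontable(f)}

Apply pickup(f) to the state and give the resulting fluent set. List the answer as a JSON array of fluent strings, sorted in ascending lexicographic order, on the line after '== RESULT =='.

Progress:
  pre ⊆ S: {clear(f), handempty, ontable(f)} ⊆ S  — applicable
  S \ del = {clear(c), on(c,e), ontable(b), ontable(e)}
  ∪ add   = {clear(c), holding(f), on(c,e), ontable(b), ontable(e)}

== RESULT ==
["clear(c)", "holding(f)", "on(c,e)", "ontable(b)", "ontable(e)"]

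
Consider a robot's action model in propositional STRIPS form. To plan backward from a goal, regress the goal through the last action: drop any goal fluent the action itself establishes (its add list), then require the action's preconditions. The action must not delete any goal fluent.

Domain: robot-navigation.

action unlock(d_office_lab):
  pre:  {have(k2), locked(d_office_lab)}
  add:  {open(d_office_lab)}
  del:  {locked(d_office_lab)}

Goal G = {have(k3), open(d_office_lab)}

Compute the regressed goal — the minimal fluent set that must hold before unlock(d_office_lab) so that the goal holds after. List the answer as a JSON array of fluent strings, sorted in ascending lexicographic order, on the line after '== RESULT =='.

Compute (G \ add) ∪ pre:
  G ∩ del = {}  (empty — regression defined)
  G \ add = {have(k3), open(d_office_lab)} \ {open(d_office_lab)} = {have(k3)}
  ∪ pre   = {have(k3)} ∪ {have(k2), locked(d_office_lab)}
          = {have(k2), have(k3), locked(d_office_lab)}

== RESULT ==
["have(k2)", "have(k3)", "locked(d_office_lab)"]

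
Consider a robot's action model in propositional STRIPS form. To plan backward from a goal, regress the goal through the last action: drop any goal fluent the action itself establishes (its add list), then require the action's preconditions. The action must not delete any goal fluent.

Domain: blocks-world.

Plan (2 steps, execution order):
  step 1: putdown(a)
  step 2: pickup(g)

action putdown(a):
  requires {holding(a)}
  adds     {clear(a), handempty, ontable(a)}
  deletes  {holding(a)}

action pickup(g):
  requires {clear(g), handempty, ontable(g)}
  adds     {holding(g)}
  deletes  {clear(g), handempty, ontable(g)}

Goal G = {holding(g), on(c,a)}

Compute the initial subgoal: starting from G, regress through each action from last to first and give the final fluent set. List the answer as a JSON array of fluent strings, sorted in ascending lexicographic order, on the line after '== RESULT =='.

Work backward from the goal:
  through step 2 (pickup(g)): drop {holding(g)}, keep {on(c,a)}, require {clear(g), handempty, ontable(g)}
    → {clear(g), handempty, on(c,a), ontable(g)}
  through step 1 (putdown(a)): drop {handempty}, keep {clear(g), on(c,a), ontable(g)}, require {holding(a)}
    → {clear(g), holding(a), on(c,a), ontable(g)}

== RESULT ==
["clear(g)", "holding(a)", "on(c,a)", "ontable(g)"]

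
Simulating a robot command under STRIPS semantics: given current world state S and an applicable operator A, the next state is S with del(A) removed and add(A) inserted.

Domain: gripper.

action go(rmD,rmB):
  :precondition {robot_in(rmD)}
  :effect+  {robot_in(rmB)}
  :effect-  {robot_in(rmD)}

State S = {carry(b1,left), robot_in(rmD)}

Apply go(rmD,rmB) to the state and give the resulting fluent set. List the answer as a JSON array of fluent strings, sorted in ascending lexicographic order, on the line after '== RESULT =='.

Progress:
  pre ⊆ S: {robot_in(rmD)} ⊆ S  — applicable
  S \ del = {carry(b1,left)}
  ∪ add   = {carry(b1,left), robot_in(rmB)}

== RESULT ==
["carry(b1,left)", "robot_in(rmB)"]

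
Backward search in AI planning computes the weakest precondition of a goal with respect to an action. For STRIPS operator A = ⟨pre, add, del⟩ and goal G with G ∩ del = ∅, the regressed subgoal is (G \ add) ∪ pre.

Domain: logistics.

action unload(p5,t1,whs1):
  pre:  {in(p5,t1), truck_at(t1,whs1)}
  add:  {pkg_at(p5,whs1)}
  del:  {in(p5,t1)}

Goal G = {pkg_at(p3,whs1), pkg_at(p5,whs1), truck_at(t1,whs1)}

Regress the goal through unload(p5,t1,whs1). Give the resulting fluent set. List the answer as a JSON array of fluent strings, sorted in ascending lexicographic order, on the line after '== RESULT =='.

Regress:
  G ∩ del = {}  (empty — regression defined)
  G \ add = {pkg_at(p3,whs1), pkg_at(p5,whs1), truck_at(t1,whs1)} \ {pkg_at(p5,whs1)} = {pkg_at(p3,whs1), truck_at(t1,whs1)}
  ∪ pre   = {pkg_at(p3,whs1), truck_at(t1,whs1)} ∪ {in(p5,t1), truck_at(t1,whs1)}
          = {in(p5,t1), pkg_at(p3,whs1), truck_at(t1,whs1)}

== RESULT ==
["in(p5,t1)", "pkg_at(p3,whs1)", "truck_at(t1,whs1)"]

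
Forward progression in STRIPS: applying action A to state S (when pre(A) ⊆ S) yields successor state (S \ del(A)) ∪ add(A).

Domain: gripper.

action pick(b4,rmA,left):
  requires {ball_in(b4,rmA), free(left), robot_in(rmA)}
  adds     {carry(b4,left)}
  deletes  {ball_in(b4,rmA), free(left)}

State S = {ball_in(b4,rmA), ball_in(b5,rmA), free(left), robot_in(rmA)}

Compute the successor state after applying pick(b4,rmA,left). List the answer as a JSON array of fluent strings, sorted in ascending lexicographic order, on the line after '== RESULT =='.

Compute (S \ del) ∪ add:
  pre ⊆ S: {ball_in(b4,rmA), free(left), robot_in(rmA)} ⊆ S  — applicable
  S \ del = {ball_in(b5,rmA), robot_in(rmA)}
  ∪ add   = {ball_in(b5,rmA), carry(b4,left), robot_in(rmA)}

== RESULT ==
["ball_in(b5,rmA)", "carry(b4,left)", "robot_in(rmA)"]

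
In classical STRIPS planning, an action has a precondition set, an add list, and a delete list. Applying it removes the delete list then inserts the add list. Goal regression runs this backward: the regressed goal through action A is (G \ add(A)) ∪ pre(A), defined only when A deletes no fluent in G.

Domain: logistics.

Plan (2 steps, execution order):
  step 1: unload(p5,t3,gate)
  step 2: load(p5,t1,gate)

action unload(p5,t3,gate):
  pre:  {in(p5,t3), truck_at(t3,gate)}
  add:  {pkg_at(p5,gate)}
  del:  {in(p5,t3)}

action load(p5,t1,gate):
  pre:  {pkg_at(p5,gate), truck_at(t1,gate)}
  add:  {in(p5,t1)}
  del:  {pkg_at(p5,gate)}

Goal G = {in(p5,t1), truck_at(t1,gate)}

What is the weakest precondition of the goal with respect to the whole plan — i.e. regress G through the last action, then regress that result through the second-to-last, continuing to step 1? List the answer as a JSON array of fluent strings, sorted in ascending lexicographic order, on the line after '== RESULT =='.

Work backward from the goal:
  through step 2 (load(p5,t1,gate)): drop {in(p5,t1)}, keep {truck_at(t1,gate)}, require {pkg_at(p5,gate), truck_at(t1,gate)}
    → {pkg_at(p5,gate), truck_at(t1,gate)}
  through step 1 (unload(p5,t3,gate)): drop {pkg_at(p5,gate)}, keep {truck_at(t1,gate)}, require {in(p5,t3), truck_at(t3,gate)}
    → {in(p5,t3), truck_at(t1,gate), truck_at(t3,gate)}

== RESULT ==
["in(p5,t3)", "truck_at(t1,gate)", "truck_at(t3,gate)"]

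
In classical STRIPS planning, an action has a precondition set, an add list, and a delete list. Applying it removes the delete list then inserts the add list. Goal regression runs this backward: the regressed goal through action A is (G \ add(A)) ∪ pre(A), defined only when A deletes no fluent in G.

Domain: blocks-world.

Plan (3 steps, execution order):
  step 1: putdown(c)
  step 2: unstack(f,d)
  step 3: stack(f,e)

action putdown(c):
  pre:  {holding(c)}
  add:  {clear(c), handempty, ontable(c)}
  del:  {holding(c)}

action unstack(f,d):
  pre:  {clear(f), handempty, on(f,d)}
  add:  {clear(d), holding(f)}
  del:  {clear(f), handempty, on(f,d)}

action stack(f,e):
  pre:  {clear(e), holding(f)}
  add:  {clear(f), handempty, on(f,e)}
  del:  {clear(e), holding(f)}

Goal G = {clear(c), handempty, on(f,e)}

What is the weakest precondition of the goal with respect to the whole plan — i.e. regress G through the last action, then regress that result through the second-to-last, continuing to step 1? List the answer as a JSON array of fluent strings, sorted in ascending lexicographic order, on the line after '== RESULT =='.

Regress step by step:
  through step 3 (stack(f,e)): drop {handempty, on(f,e)}, keep {clear(c)}, require {clear(e), holding(f)}
    → {clear(c), clear(e), holding(f)}
  through step 2 (unstack(f,d)): drop {holding(f)}, keep {clear(c), clear(e)}, require {clear(f), handempty, on(f,d)}
    → {clear(c), clear(e), clear(f), handempty, on(f,d)}
  through step 1 (putdown(c)): drop {clear(c), handempty}, keep {clear(e), clear(f), on(f,d)}, require {holding(c)}
    → {clear(e), clear(f), holding(c), on(f,d)}

== RESULT ==
["clear(e)", "clear(f)", "holding(c)", "on(f,d)"]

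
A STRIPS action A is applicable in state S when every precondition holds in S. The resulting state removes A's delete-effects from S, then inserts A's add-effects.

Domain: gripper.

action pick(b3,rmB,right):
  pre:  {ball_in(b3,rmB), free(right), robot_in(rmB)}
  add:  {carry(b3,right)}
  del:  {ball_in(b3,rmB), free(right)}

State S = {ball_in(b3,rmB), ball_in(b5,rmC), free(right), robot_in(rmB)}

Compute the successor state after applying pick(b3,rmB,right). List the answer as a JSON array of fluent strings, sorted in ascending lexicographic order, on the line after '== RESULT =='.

Progress:
  pre ⊆ S: {ball_in(b3,rmB), free(right), robot_in(rmB)} ⊆ S  — applicable
  S \ del = {ball_in(b5,rmC), robot_in(rmB)}
  ∪ add   = {ball_in(b5,rmC), carry(b3,right), robot_in(rmB)}

== RESULT ==
["ball_in(b5,rmC)", "carry(b3,right)", "robot_in(rmB)"]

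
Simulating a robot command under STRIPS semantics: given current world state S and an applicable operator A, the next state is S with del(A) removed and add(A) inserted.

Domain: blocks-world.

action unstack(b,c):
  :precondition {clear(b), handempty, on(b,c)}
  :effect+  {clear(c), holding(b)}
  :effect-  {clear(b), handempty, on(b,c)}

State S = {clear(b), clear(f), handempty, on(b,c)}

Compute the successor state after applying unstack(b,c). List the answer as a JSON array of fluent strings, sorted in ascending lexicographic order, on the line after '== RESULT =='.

Progress:
  pre ⊆ S: {clear(b), handempty, on(b,c)} ⊆ S  — applicable
  S \ del = {clear(f)}
  ∪ add   = {clear(c), clear(f), holding(b)}

== RESULT ==
["clear(c)", "clear(f)", "holding(b)"]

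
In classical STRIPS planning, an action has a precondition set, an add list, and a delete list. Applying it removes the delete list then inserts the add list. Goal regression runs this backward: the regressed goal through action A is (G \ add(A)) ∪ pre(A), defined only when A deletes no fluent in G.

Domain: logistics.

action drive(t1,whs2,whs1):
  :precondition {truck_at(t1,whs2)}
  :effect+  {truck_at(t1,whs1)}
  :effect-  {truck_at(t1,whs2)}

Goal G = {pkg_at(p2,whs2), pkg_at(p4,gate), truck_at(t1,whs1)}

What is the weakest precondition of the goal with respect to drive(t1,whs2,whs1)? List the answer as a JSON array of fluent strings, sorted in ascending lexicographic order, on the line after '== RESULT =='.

Regress:
  G ∩ del = {}  (empty — regression defined)
  G \ add = {pkg_at(p2,whs2), pkg_at(p4,gate), truck_at(t1,whs1)} \ {truck_at(t1,whs1)} = {pkg_at(p2,whs2), pkg_at(p4,gate)}
  ∪ pre   = {pkg_at(p2,whs2), pkg_at(p4,gate)} ∪ {truck_at(t1,whs2)}
          = {pkg_at(p2,whs2), pkg_at(p4,gate), truck_at(t1,whs2)}

== RESULT ==
["pkg_at(p2,whs2)", "pkg_at(p4,gate)", "truck_at(t1,whs2)"]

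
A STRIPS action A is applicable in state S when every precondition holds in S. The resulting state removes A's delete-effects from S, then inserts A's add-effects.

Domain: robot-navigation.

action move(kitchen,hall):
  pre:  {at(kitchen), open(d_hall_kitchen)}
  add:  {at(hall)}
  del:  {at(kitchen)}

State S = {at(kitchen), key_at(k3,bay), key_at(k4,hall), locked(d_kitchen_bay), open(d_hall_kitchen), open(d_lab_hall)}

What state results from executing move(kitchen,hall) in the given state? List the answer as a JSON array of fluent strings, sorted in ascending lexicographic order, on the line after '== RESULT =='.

Progress:
  pre ⊆ S: {at(kitchen), open(d_hall_kitchen)} ⊆ S  — applicable
  S \ del = {key_at(k3,bay), key_at(k4,hall), locked(d_kitchen_bay), open(d_hall_kitchen), open(d_lab_hall)}
  ∪ add   = {at(hall), key_at(k3,bay), key_at(k4,hall), locked(d_kitchen_bay), open(d_hall_kitchen), open(d_lab_hall)}

== RESULT ==
["at(hall)", "key_at(k3,bay)", "key_at(k4,hall)", "locked(d_kitchen_bay)", "open(d_hall_kitchen)", "open(d_lab_hall)"]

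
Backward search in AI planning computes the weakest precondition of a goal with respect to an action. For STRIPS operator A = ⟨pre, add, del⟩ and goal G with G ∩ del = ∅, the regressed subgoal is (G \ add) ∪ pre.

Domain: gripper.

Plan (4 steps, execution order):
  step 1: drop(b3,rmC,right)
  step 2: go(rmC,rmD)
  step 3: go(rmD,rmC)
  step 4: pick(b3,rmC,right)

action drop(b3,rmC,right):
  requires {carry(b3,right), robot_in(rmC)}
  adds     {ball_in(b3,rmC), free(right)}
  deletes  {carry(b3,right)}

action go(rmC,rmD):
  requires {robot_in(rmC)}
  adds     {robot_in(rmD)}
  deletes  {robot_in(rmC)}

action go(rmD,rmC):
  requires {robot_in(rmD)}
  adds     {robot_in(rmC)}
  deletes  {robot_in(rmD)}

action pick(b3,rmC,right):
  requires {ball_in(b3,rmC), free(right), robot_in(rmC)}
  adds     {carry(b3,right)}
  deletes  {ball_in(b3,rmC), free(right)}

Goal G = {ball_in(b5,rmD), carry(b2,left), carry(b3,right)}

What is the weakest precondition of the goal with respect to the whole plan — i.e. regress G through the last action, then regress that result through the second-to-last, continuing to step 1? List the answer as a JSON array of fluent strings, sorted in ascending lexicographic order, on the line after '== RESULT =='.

Regress step by step:
  through step 4 (pick(b3,rmC,right)): drop {carry(b3,right)}, keep {ball_in(b5,rmD), carry(b2,left)}, require {ball_in(b3,rmC), free(right), robot_in(rmC)}
    → {ball_in(b3,rmC), ball_in(b5,rmD), carry(b2,left), free(right), robot_in(rmC)}
  through step 3 (go(rmD,rmC)): drop {robot_in(rmC)}, keep {ball_in(b3,rmC), ball_in(b5,rmD), carry(b2,left), free(right)}, require {robot_in(rmD)}
    → {ball_in(b3,rmC), ball_in(b5,rmD), carry(b2,left), free(right), robot_in(rmD)}
  through step 2 (go(rmC,rmD)): drop {robot_in(rmD)}, keep {ball_in(b3,rmC), ball_in(b5,rmD), carry(b2,left), free(right)}, require {robot_in(rmC)}
    → {ball_in(b3,rmC), ball_in(b5,rmD), carry(b2,left), free(right), robot_in(rmC)}
  through step 1 (drop(b3,rmC,right)): drop {ball_in(b3,rmC), free(right)}, keep {ball_in(b5,rmD), carry(b2,left), robot_in(rmC)}, require {carry(b3,right), robot_in(rmC)}
    → {ball_in(b5,rmD), carry(b2,left), carry(b3,right), robot_in(rmC)}

== RESULT ==
["ball_in(b5,rmD)", "carry(b2,left)", "carry(b3,right)", "robot_in(rmC)"]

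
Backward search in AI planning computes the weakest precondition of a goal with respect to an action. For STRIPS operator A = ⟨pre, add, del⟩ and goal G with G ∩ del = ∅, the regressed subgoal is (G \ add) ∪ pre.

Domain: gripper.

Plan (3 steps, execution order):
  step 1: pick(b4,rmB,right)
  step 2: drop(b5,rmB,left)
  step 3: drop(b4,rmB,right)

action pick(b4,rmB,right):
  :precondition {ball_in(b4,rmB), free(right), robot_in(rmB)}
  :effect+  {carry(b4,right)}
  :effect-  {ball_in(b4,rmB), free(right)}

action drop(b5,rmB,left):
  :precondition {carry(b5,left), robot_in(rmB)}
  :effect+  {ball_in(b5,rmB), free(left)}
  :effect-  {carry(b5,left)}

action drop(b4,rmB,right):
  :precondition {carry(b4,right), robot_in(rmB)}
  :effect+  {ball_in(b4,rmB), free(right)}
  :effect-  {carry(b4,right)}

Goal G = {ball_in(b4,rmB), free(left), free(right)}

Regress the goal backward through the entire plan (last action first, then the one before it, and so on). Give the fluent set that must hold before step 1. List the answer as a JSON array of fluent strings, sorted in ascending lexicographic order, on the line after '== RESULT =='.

Work backward from the goal:
  through step 3 (drop(b4,rmB,right)): drop {ball_in(b4,rmB), free(right)}, keep {free(left)}, require {carry(b4,right), robot_in(rmB)}
    → {carry(b4,right), free(left), robot_in(rmB)}
  through step 2 (drop(b5,rmB,left)): drop {free(left)}, keep {carry(b4,right), robot_in(rmB)}, require {carry(b5,left), robot_in(rmB)}
    → {carry(b4,right), carry(b5,left), robot_in(rmB)}
  through step 1 (pick(b4,rmB,right)): drop {carry(b4,right)}, keep {carry(b5,left), robot_in(rmB)}, require {ball_in(b4,rmB), free(right), robot_in(rmB)}
    → {ball_in(b4,rmB), carry(b5,left), free(right), robot_in(rmB)}

== RESULT ==
["ball_in(b4,rmB)", "carry(b5,left)", "free(right)", "robot_in(rmB)"]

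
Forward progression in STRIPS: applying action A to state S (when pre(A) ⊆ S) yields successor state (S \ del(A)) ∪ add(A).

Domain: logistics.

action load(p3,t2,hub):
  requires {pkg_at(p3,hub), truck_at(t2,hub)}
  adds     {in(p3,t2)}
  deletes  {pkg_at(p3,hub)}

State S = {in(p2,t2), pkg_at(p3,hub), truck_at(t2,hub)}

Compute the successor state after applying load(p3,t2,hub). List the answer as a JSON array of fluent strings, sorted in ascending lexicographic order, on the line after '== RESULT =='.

Compute (S \ del) ∪ add:
  pre ⊆ S: {pkg_at(p3,hub), truck_at(t2,hub)} ⊆ S  — applicable
  S \ del = {in(p2,t2), truck_at(t2,hub)}
  ∪ add   = {in(p2,t2), in(p3,t2), truck_at(t2,hub)}

== RESULT ==
["in(p2,t2)", "in(p3,t2)", "truck_at(t2,hub)"]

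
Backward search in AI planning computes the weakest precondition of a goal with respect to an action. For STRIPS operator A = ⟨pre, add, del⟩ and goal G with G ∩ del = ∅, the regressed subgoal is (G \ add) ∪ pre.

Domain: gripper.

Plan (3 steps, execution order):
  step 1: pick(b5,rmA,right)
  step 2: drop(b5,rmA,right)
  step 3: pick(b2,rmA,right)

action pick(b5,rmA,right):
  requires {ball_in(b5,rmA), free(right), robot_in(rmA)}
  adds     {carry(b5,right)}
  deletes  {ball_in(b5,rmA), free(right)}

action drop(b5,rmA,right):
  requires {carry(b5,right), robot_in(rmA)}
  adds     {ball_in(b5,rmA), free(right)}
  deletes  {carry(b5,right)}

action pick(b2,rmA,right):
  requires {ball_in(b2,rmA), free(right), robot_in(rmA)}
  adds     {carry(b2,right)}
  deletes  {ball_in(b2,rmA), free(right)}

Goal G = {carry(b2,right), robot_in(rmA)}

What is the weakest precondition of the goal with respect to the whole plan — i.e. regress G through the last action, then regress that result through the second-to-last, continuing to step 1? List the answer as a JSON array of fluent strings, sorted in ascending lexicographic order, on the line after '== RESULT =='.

Work backward from the goal:
  through step 3 (pick(b2,rmA,right)): drop {carry(b2,right)}, keep {robot_in(rmA)}, require {ball_in(b2,rmA), free(right), robot_in(rmA)}
    → {ball_in(b2,rmA), free(right), robot_in(rmA)}
  through step 2 (drop(b5,rmA,right)): drop {free(right)}, keep {ball_in(b2,rmA), robot_in(rmA)}, require {carry(b5,right), robot_in(rmA)}
    → {ball_in(b2,rmA), carry(b5,right), robot_in(rmA)}
  through step 1 (pick(b5,rmA,right)): drop {carry(b5,right)}, keep {ball_in(b2,rmA), robot_in(rmA)}, require {ball_in(b5,rmA), free(right), robot_in(rmA)}
    → {ball_in(b2,rmA), ball_in(b5,rmA), free(right), robot_in(rmA)}

== RESULT ==
["ball_in(b2,rmA)", "ball_in(b5,rmA)", "free(right)", "robot_in(rmA)"]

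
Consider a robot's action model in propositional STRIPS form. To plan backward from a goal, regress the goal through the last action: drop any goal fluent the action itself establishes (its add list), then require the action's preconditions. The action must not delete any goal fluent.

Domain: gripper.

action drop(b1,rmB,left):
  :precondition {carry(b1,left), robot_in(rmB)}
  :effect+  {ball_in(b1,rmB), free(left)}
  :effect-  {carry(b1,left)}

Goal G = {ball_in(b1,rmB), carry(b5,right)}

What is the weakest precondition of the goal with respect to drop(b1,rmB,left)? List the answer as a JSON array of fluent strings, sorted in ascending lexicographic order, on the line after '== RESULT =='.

Compute (G \ add) ∪ pre:
  G ∩ del = {}  (empty — regression defined)
  G \ add = {ball_in(b1,rmB), carry(b5,right)} \ {ball_in(b1,rmB), free(left)} = {carry(b5,right)}
  ∪ pre   = {carry(b5,right)} ∪ {carry(b1,left), robot_in(rmB)}
          = {carry(b1,left), carry(b5,right), robot_in(rmB)}

== RESULT ==
["carry(b1,left)", "carry(b5,right)", "robot_in(rmB)"]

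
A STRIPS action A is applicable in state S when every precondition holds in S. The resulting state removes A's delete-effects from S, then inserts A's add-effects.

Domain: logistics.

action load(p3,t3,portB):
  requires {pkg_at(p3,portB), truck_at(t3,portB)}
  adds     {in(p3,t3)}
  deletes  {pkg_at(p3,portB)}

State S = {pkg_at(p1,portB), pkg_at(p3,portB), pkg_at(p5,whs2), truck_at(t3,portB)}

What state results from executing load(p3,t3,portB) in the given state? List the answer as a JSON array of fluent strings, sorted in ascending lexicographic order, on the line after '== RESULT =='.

Compute (S \ del) ∪ add:
  pre ⊆ S: {pkg_at(p3,portB), truck_at(t3,portB)} ⊆ S  — applicable
  S \ del = {pkg_at(p1,portB), pkg_at(p5,whs2), truck_at(t3,portB)}
  ∪ add   = {in(p3,t3), pkg_at(p1,portB), pkg_at(p5,whs2), truck_at(t3,portB)}

== RESULT ==
["in(p3,t3)", "pkg_at(p1,portB)", "pkg_at(p5,whs2)", "truck_at(t3,portB)"]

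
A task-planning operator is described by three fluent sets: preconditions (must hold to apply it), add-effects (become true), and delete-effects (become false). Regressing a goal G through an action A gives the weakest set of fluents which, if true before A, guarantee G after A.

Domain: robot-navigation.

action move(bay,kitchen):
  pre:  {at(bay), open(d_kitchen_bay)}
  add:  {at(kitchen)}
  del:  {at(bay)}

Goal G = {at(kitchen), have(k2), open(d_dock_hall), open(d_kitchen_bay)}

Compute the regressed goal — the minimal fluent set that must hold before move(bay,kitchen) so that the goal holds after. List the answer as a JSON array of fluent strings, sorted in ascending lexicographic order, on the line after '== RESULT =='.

Regress:
  G ∩ del = {}  (empty — regression defined)
  G \ add = {at(kitchen), have(k2), open(d_dock_hall), open(d_kitchen_bay)} \ {at(kitchen)} = {have(k2), open(d_dock_hall), open(d_kitchen_bay)}
  ∪ pre   = {have(k2), open(d_dock_hall), open(d_kitchen_bay)} ∪ {at(bay), open(d_kitchen_bay)}
          = {at(bay), have(k2), open(d_dock_hall), open(d_kitchen_bay)}

== RESULT ==
["at(bay)", "have(k2)", "open(d_dock_hall)", "open(d_kitchen_bay)"]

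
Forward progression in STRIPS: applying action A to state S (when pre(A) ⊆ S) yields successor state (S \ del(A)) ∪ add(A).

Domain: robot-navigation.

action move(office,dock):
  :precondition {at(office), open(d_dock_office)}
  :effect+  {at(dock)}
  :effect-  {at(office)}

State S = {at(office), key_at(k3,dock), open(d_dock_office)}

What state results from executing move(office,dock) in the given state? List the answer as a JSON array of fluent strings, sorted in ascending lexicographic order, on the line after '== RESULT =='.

Compute (S \ del) ∪ add:
  pre ⊆ S: {at(office), open(d_dock_office)} ⊆ S  — applicable
  S \ del = {key_at(k3,dock), open(d_dock_office)}
  ∪ add   = {at(dock), key_at(k3,dock), open(d_dock_office)}

== RESULT ==
["at(dock)", "key_at(k3,dock)", "open(d_dock_office)"]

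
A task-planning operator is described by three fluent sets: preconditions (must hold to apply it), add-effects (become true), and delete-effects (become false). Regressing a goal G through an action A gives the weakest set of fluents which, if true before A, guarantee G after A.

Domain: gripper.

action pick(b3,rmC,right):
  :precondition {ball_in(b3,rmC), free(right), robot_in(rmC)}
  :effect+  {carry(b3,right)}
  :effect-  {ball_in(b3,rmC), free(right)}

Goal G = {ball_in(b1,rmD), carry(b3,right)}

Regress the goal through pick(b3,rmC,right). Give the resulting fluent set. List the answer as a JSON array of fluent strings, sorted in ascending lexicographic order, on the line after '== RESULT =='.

Regress:
  G ∩ del = {}  (empty — regression defined)
  G \ add = {ball_in(b1,rmD), carry(b3,right)} \ {carry(b3,right)} = {ball_in(b1,rmD)}
  ∪ pre   = {ball_in(b1,rmD)} ∪ {ball_in(b3,rmC), free(right), robot_in(rmC)}
          = {ball_in(b1,rmD), ball_in(b3,rmC), free(right), robot_in(rmC)}

== RESULT ==
["ball_in(b1,rmD)", "ball_in(b3,rmC)", "free(right)", "robot_in(rmC)"]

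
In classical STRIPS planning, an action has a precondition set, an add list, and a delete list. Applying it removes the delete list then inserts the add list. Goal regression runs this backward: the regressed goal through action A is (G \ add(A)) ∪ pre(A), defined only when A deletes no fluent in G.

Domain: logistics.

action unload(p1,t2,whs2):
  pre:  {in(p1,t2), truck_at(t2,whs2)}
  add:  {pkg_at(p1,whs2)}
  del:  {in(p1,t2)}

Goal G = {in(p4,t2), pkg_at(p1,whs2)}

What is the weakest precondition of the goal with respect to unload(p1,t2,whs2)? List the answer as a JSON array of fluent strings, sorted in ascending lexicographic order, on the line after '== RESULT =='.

Regress:
  G ∩ del = {}  (empty — regression defined)
  G \ add = {in(p4,t2), pkg_at(p1,whs2)} \ {pkg_at(p1,whs2)} = {in(p4,t2)}
  ∪ pre   = {in(p4,t2)} ∪ {in(p1,t2), truck_at(t2,whs2)}
          = {in(p1,t2), in(p4,t2), truck_at(t2,whs2)}

== RESULT ==
["in(p1,t2)", "in(p4,t2)", "truck_at(t2,whs2)"]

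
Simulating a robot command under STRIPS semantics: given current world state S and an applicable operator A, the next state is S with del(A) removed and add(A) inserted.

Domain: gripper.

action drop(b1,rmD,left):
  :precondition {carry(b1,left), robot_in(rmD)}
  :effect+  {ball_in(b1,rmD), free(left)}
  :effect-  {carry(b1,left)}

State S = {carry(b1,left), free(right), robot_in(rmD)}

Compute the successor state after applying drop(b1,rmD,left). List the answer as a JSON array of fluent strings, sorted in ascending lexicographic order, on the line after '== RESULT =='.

Compute (S \ del) ∪ add:
  pre ⊆ S: {carry(b1,left), robot_in(rmD)} ⊆ S  — applicable
  S \ del = {free(right), robot_in(rmD)}
  ∪ add   = {ball_in(b1,rmD), free(left), free(right), robot_in(rmD)}

== RESULT ==
["ball_in(b1,rmD)", "free(left)", "free(right)", "robot_in(rmD)"]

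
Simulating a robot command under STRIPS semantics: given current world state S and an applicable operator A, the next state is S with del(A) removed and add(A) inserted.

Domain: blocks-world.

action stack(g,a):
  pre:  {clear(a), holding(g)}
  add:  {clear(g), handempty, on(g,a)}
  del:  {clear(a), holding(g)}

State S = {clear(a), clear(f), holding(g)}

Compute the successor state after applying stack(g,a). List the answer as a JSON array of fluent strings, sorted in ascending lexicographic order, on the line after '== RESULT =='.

Compute (S \ del) ∪ add:
  pre ⊆ S: {clear(a), holding(g)} ⊆ S  — applicable
  S \ del = {clear(f)}
  ∪ add   = {clear(f), clear(g), handempty, on(g,a)}

== RESULT ==
["clear(f)", "clear(g)", "handempty", "on(g,a)"]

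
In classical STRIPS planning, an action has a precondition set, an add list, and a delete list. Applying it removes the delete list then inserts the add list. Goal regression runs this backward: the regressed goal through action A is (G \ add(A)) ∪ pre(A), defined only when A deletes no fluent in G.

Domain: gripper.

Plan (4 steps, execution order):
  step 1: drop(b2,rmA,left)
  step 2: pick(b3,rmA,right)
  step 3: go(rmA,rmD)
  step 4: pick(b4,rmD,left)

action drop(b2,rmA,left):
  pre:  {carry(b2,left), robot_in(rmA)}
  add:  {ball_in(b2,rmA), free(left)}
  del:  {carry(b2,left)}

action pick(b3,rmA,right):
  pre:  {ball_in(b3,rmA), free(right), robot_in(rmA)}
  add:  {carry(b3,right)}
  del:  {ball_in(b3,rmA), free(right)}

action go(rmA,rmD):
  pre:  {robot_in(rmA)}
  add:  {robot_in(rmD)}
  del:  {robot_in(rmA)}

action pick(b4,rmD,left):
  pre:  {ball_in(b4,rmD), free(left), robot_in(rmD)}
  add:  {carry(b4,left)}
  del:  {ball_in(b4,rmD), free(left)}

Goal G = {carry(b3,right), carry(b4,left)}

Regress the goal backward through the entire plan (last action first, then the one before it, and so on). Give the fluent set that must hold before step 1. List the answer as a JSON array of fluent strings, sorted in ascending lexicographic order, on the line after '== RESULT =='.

Regress step by step:
  through step 4 (pick(b4,rmD,left)): drop {carry(b4,left)}, keep {carry(b3,right)}, require {ball_in(b4,rmD), free(left), robot_in(rmD)}
    → {ball_in(b4,rmD), carry(b3,right), free(left), robot_in(rmD)}
  through step 3 (go(rmA,rmD)): drop {robot_in(rmD)}, keep {ball_in(b4,rmD), carry(b3,right), free(left)}, require {robot_in(rmA)}
    → {ball_in(b4,rmD), carry(b3,right), free(left), robot_in(rmA)}
  through step 2 (pick(b3,rmA,right)): drop {carry(b3,right)}, keep {ball_in(b4,rmD), free(left), robot_in(rmA)}, require {ball_in(b3,rmA), free(right), robot_in(rmA)}
    → {ball_in(b3,rmA), ball_in(b4,rmD), free(left), free(right), robot_in(rmA)}
  through step 1 (drop(b2,rmA,left)): drop {free(left)}, keep {ball_in(b3,rmA), ball_in(b4,rmD), free(right), robot_in(rmA)}, require {carry(b2,left), robot_in(rmA)}
    → {ball_in(b3,rmA), ball_in(b4,rmD), carry(b2,left), free(right), robot_in(rmA)}

== RESULT ==
["ball_in(b3,rmA)", "ball_in(b4,rmD)", "carry(b2,left)", "free(right)", "robot_in(rmA)"]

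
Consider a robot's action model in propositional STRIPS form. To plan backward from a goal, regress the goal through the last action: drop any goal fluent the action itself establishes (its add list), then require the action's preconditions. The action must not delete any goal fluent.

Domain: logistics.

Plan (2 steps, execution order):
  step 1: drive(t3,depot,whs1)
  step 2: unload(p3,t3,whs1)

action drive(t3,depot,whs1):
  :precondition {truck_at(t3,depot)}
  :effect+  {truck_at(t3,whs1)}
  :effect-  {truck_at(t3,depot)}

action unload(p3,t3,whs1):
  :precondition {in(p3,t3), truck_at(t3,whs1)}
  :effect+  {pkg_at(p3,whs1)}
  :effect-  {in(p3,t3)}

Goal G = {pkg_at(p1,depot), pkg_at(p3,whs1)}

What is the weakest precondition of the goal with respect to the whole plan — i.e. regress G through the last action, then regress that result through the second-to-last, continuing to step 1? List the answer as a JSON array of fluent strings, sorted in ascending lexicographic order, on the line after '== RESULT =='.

Regress step by step:
  through step 2 (unload(p3,t3,whs1)): drop {pkg_at(p3,whs1)}, keep {pkg_at(p1,depot)}, require {in(p3,t3), truck_at(t3,whs1)}
    → {in(p3,t3), pkg_at(p1,depot), truck_at(t3,whs1)}
  through step 1 (drive(t3,depot,whs1)): drop {truck_at(t3,whs1)}, keep {in(p3,t3), pkg_at(p1,depot)}, require {truck_at(t3,depot)}
    → {in(p3,t3), pkg_at(p1,depot), truck_at(t3,depot)}

== RESULT ==
["in(p3,t3)", "pkg_at(p1,depot)", "truck_at(t3,depot)"]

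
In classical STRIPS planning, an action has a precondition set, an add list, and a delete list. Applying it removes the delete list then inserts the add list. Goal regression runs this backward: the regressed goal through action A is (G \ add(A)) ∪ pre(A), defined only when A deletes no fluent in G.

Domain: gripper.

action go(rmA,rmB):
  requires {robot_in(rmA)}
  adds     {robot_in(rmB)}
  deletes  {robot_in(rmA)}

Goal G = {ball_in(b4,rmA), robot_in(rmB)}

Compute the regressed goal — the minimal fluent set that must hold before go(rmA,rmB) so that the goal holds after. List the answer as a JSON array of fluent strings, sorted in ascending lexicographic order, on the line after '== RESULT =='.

Compute (G \ add) ∪ pre:
  G ∩ del = {}  (empty — regression defined)
  G \ add = {ball_in(b4,rmA), robot_in(rmB)} \ {robot_in(rmB)} = {ball_in(b4,rmA)}
  ∪ pre   = {ball_in(b4,rmA)} ∪ {robot_in(rmA)}
          = {ball_in(b4,rmA), robot_in(rmA)}

== RESULT ==
["ball_in(b4,rmA)", "robot_in(rmA)"]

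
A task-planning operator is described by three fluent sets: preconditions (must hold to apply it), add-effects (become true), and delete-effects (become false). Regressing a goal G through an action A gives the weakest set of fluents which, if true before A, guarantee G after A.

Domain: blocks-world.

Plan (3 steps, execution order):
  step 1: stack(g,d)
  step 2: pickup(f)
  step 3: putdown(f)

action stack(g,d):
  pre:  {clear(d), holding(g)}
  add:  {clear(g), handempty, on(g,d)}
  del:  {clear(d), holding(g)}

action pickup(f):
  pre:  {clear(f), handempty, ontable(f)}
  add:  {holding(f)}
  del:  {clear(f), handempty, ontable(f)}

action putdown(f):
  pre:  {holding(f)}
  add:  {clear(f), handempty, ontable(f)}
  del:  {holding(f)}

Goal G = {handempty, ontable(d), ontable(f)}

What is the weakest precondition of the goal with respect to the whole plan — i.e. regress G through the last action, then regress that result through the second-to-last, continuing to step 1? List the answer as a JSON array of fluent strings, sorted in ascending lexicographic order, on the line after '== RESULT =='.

Work backward from the goal:
  through step 3 (putdown(f)): drop {handempty, ontable(f)}, keep {ontable(d)}, require {holding(f)}
    → {holding(f), ontable(d)}
  through step 2 (pickup(f)): drop {holding(f)}, keep {ontable(d)}, require {clear(f), handempty, ontable(f)}
    → {clear(f), handempty, ontable(d), ontable(f)}
  through step 1 (stack(g,d)): drop {handempty}, keep {clear(f), ontable(d), ontable(f)}, require {clear(d), holding(g)}
    → {clear(d), clear(f), holding(g), ontable(d), ontable(f)}

== RESULT ==
["clear(d)", "clear(f)", "holding(g)", "ontable(d)", "ontable(f)"]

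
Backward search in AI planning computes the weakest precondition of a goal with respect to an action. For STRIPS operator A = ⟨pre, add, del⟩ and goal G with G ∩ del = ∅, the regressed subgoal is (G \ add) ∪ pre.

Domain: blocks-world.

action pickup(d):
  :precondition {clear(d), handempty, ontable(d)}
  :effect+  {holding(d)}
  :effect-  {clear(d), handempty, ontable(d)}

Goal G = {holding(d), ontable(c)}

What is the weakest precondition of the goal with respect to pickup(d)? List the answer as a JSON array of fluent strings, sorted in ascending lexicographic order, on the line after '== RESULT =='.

Compute (G \ add) ∪ pre:
  G ∩ del = {}  (empty — regression defined)
  G \ add = {holding(d), ontable(c)} \ {holding(d)} = {ontable(c)}
  ∪ pre   = {ontable(c)} ∪ {clear(d), handempty, ontable(d)}
          = {clear(d), handempty, ontable(c), ontable(d)}

== RESULT ==
["clear(d)", "handempty", "ontable(c)", "ontable(d)"]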